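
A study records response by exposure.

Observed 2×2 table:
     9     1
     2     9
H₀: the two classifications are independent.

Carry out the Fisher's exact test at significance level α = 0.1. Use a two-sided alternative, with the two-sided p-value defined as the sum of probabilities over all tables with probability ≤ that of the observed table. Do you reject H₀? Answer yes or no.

reject H₀: yes

Margins: r₁=10, r₂=11, c₁=11, c₂=10, n=21
p_obs = C(10,9)·C(11,2)/C(21,11); sum pmf over tables with pmf ≤ p_obs
p-value (two-sided) = 0.00191
At α=0.1: p < α → reject H₀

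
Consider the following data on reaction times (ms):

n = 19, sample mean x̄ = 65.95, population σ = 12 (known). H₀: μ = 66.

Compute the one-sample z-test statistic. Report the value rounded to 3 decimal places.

SE = σ/√n = 12/√19 = 2.7530
z = (x̄−μ₀)/SE = (65.95−66)/2.7530 = -0.0182

test statistic = -0.018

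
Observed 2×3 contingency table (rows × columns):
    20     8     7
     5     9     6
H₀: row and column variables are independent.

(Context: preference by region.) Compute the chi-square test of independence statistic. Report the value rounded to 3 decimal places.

test statistic = 5.450

Row totals [35, 20], col totals [25, 17, 13], n=55
χ² = (20−15.91)²/15.91 + (8−10.82)²/10.82 + (7−8.27)²/8.27 + (5−9.09)²/9.09 + (9−6.18)²/6.18 + (6−4.73)²/4.73 = 5.4502
df = 2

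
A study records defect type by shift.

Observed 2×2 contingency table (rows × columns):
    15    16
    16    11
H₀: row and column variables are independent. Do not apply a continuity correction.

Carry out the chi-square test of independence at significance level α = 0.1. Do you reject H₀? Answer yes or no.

Row totals [31, 27], col totals [31, 27], n=58
χ² = (15−16.57)²/16.57 + (16−14.43)²/14.43 + (16−14.43)²/14.43 + (11−12.57)²/12.57 = 0.6856
df = 1
p-value (upper-tail) = 0.40767
At α=0.1: p ≥ α → fail to reject H₀

reject H₀: no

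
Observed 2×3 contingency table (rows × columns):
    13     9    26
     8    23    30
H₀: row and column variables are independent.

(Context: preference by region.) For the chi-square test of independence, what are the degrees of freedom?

degrees of freedom = 2

df = (r−1)(c−1) = (2−1)·(3−1) = 2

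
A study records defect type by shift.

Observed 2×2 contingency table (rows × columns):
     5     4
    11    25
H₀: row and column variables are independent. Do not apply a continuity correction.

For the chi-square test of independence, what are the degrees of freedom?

df = (r−1)(c−1) = (2−1)·(2−1) = 1

degrees of freedom = 1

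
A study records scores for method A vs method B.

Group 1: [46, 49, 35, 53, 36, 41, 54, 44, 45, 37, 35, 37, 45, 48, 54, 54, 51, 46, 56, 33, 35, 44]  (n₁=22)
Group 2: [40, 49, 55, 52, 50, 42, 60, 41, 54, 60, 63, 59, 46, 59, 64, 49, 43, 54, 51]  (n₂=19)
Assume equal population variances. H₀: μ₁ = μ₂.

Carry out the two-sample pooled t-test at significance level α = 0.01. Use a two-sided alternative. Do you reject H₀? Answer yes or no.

x̄₁=44.455, s₁=7.418, n₁=22
x̄₂=52.158, s₂=7.500, n₂=19
s_p² = [21·7.418² + 18·7.500²]/39 = 55.5893
SE = √(s_p²·(1/22+1/19)) = 2.3351
t = (44.455−52.158)/2.3351 = -3.2990
df = 39
p-value (two-sided) = 0.00208
At α=0.01: p < α → reject H₀

reject H₀: yes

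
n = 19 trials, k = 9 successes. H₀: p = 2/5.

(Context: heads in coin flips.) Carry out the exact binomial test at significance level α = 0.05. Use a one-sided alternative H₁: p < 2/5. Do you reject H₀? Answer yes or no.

Exact binomial: n=19, k=9, p₀=2/5=0.4000
P(X≤9) from Σ C(n,i)·p₀^i·(1−p₀)^(n−i)
p-value (one-sided, H₁ less) = 0.81391
At α=0.05: p ≥ α → fail to reject H₀

reject H₀: no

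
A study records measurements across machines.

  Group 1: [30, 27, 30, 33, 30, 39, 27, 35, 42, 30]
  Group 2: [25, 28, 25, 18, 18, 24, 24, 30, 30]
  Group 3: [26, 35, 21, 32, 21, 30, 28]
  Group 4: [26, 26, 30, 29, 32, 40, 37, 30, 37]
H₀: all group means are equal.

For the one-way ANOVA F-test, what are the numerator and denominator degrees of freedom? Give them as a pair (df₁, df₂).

k = 4 groups, N = 35 total
df = (k−1, N−k) = (4−1, 35−4) = (3, 31)

degrees of freedom = [3, 31]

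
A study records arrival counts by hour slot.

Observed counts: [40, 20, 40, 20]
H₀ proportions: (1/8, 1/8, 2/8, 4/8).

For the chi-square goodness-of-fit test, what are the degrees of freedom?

df = k − 1 = 4 − 1 = 3

degrees of freedom = 3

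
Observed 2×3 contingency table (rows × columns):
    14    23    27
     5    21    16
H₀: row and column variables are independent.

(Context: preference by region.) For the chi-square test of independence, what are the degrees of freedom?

df = (r−1)(c−1) = (2−1)·(3−1) = 2

degrees of freedom = 2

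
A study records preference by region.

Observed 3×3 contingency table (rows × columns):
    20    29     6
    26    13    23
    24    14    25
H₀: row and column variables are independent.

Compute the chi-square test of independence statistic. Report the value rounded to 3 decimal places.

Row totals [55, 62, 63], col totals [70, 56, 54], n=180
χ² = (20−21.39)²/21.39 + (29−17.11)²/17.11 + (6−16.50)²/16.50 + (26−24.11)²/24.11 + (13−19.29)²/19.29 + (23−18.60)²/18.60 + (24−24.50)²/24.50 + (14−19.60)²/19.60 + (25−18.90)²/18.90 = 21.8507
df = 4

test statistic = 21.851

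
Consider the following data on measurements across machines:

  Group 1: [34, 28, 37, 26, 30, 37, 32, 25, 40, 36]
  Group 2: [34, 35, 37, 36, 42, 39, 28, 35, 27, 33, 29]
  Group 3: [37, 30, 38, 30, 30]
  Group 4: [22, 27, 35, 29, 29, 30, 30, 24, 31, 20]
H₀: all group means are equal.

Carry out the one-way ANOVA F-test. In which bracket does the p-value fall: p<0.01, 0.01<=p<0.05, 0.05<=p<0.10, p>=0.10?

p-value bracket: 0.01<=p<0.05

Group means [32.50, 34.09, 33.00, 27.70], grand mean 31.722
SSB = Σnᵢ(x̄ᵢ−x̄)² = 237.713; SSW = ΣΣ(x−x̄ᵢ)² = 703.509
MSB = 237.713/3 = 79.2377; MSW = 703.509/32 = 21.9847
F = MSB/MSW = 3.6042
df = (3, 32)
p-value (upper-tail) = 0.02381
→ bracket: 0.01<=p<0.05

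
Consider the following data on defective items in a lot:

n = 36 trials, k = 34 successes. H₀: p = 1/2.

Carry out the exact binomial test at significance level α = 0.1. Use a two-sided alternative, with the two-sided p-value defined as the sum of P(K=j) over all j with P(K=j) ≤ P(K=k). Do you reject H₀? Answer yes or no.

reject H₀: yes

Exact binomial: n=36, k=34, p₀=1/2=0.5000
P(X=j) = C(n,j)·p₀^j·(1−p₀)^(n−j); p = Σ P(X=j) over j with P(X=j) ≤ P(X=34)
p-value (two-sided) = 0.00000
At α=0.1: p < α → reject H₀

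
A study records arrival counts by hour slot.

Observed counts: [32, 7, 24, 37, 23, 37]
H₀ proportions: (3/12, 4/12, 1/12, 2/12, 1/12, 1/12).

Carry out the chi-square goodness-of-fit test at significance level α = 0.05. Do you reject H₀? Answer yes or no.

n = 160; E_i = n·p_i = [40.00, 53.33, 13.33, 26.67, 13.33, 13.33]
χ² = (32−40.00)²/40.00 + (7−53.33)²/53.33 + (24−13.33)²/13.33 + (37−26.67)²/26.67 + (23−13.33)²/13.33 + (37−13.33)²/13.33 = 103.4063
df = 5
p-value (upper-tail) = 0.00000
At α=0.05: p < α → reject H₀

reject H₀: yes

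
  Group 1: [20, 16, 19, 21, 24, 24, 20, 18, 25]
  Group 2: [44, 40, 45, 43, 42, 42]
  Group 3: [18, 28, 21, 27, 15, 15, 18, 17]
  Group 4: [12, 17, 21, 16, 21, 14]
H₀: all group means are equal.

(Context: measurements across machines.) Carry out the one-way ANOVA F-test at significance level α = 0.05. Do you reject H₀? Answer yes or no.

reject H₀: yes

Group means [20.78, 42.67, 19.88, 16.83], grand mean 24.241
SSB = Σnᵢ(x̄ᵢ−x̄)² = 2626.713; SSW = ΣΣ(x−x̄ᵢ)² = 336.597
MSB = 2626.713/3 = 875.5710; MSW = 336.597/25 = 13.4639
F = MSB/MSW = 65.0311
df = (3, 25)
p-value (upper-tail) = 0.00000
At α=0.05: p < α → reject H₀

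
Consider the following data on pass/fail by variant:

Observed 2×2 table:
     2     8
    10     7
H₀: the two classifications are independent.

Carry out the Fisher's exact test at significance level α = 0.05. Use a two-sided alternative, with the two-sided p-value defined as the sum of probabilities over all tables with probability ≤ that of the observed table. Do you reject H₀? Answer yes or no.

reject H₀: no

Margins: r₁=10, r₂=17, c₁=12, c₂=15, n=27
p_obs = C(10,2)·C(17,10)/C(27,12); sum pmf over tables with pmf ≤ p_obs
p-value (two-sided) = 0.10709
At α=0.05: p ≥ α → fail to reject H₀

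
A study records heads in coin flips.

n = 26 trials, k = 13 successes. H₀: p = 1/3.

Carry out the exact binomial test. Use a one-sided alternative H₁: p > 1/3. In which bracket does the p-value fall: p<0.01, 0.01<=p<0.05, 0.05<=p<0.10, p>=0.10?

Exact binomial: n=26, k=13, p₀=1/3=0.3333
P(X≥13) from Σ C(n,i)·p₀^i·(1−p₀)^(n−i)
p-value (one-sided, H₁ greater) = 0.05827
→ bracket: 0.05<=p<0.10

p-value bracket: 0.05<=p<0.10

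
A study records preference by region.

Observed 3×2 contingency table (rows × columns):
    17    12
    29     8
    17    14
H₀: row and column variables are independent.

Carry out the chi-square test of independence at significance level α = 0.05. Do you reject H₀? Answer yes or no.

Row totals [29, 37, 31], col totals [63, 34], n=97
χ² = (17−18.84)²/18.84 + (12−10.16)²/10.16 + (29−24.03)²/24.03 + (8−12.97)²/12.97 + (17−20.13)²/20.13 + (14−10.87)²/10.87 = 4.8332
df = 2
p-value (upper-tail) = 0.08922
At α=0.05: p ≥ α → fail to reject H₀

reject H₀: no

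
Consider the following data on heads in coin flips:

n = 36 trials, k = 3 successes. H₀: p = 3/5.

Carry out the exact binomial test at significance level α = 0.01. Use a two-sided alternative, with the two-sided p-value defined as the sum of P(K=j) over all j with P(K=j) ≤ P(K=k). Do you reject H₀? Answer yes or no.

reject H₀: yes

Exact binomial: n=36, k=3, p₀=3/5=0.6000
P(X=j) = C(n,j)·p₀^j·(1−p₀)^(n−j); p = Σ P(X=j) over j with P(X=j) ≤ P(X=3)
p-value (two-sided) = 0.00000
At α=0.01: p < α → reject H₀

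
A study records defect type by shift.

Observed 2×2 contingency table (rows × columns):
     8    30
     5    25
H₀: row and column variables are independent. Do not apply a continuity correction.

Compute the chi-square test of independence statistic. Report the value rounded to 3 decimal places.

test statistic = 0.209

Row totals [38, 30], col totals [13, 55], n=68
χ² = (8−7.26)²/7.26 + (30−30.74)²/30.74 + (5−5.74)²/5.74 + (25−24.26)²/24.26 = 0.2086
df = 1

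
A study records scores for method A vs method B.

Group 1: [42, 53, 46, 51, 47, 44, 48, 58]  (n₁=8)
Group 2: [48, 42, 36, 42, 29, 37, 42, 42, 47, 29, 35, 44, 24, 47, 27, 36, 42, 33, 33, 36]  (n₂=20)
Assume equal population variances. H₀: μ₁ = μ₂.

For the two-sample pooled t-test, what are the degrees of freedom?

degrees of freedom = 26

df = n₁ + n₂ − 2 = 8 + 20 − 2 = 26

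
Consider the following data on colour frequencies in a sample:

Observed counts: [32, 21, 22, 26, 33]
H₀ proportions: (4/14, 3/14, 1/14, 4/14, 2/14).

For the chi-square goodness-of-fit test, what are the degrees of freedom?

degrees of freedom = 4

df = k − 1 = 5 − 1 = 4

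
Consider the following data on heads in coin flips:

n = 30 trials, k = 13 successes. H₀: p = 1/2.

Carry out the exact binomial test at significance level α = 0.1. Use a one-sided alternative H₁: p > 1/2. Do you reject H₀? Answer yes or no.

Exact binomial: n=30, k=13, p₀=1/2=0.5000
P(X≥13) from Σ C(n,i)·p₀^i·(1−p₀)^(n−i)
p-value (one-sided, H₁ greater) = 0.81920
At α=0.1: p ≥ α → fail to reject H₀

reject H₀: no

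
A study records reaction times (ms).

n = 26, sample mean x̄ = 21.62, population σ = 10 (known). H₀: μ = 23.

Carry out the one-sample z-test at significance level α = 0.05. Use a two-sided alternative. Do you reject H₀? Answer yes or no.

SE = σ/√n = 10/√26 = 1.9612
z = (x̄−μ₀)/SE = (21.62−23)/1.9612 = -0.7037
p-value (two-sided) = 0.48164
At α=0.05: p ≥ α → fail to reject H₀

reject H₀: no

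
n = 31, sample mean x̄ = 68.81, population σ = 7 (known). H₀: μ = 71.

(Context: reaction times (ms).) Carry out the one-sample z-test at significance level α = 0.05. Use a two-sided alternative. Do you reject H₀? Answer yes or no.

reject H₀: no

SE = σ/√n = 7/√31 = 1.2572
z = (x̄−μ₀)/SE = (68.81−71)/1.2572 = -1.7419
p-value (two-sided) = 0.08152
At α=0.05: p ≥ α → fail to reject H₀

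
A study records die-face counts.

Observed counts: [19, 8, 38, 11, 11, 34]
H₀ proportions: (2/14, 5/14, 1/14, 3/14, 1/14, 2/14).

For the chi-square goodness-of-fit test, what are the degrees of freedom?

degrees of freedom = 5

df = k − 1 = 6 − 1 = 5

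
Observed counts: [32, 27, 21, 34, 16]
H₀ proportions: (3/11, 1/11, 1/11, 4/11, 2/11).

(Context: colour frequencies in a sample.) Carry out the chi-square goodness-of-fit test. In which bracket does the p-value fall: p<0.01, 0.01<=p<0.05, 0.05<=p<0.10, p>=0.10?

n = 130; E_i = n·p_i = [35.45, 11.82, 11.82, 47.27, 23.64]
χ² = (32−35.45)²/35.45 + (27−11.82)²/11.82 + (21−11.82)²/11.82 + (34−47.27)²/47.27 + (16−23.64)²/23.64 = 33.1667
df = 4
p-value (upper-tail) = 0.00000
→ bracket: p<0.01

p-value bracket: p<0.01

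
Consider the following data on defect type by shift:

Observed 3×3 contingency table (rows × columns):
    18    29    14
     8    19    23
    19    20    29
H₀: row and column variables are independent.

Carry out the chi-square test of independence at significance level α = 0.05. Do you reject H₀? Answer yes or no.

reject H₀: yes

Row totals [61, 50, 68], col totals [45, 68, 66], n=179
χ² = (18−15.34)²/15.34 + (29−23.17)²/23.17 + (14−22.49)²/22.49 + (8−12.57)²/12.57 + (19−18.99)²/18.99 + (23−18.44)²/18.44 + (19−17.09)²/17.09 + (20−25.83)²/25.83 + (29−25.07)²/25.07 = 10.0699
df = 4
p-value (upper-tail) = 0.03927
At α=0.05: p < α → reject H₀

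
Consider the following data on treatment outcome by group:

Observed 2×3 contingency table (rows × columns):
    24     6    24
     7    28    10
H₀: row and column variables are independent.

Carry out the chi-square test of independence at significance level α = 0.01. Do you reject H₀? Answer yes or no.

Row totals [54, 45], col totals [31, 34, 34], n=99
χ² = (24−16.91)²/16.91 + (6−18.55)²/18.55 + (24−18.55)²/18.55 + (7−14.09)²/14.09 + (28−15.45)²/15.45 + (10−15.45)²/15.45 = 28.7419
df = 2
p-value (upper-tail) = 0.00000
At α=0.01: p < α → reject H₀

reject H₀: yes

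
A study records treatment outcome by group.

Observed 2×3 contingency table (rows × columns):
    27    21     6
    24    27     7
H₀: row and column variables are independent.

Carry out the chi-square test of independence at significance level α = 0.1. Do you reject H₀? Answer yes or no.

Row totals [54, 58], col totals [51, 48, 13], n=112
χ² = (27−24.59)²/24.59 + (21−23.14)²/23.14 + (6−6.27)²/6.27 + (24−26.41)²/26.41 + (27−24.86)²/24.86 + (7−6.73)²/6.73 = 0.8616
df = 2
p-value (upper-tail) = 0.64998
At α=0.1: p ≥ α → fail to reject H₀

reject H₀: no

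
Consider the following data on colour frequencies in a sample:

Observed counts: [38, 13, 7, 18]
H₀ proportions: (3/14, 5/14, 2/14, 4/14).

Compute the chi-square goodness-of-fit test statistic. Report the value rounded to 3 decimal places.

test statistic = 38.327

n = 76; E_i = n·p_i = [16.29, 27.14, 10.86, 21.71]
χ² = (38−16.29)²/16.29 + (13−27.14)²/27.14 + (7−10.86)²/10.86 + (18−21.71)²/21.71 = 38.3272
df = 3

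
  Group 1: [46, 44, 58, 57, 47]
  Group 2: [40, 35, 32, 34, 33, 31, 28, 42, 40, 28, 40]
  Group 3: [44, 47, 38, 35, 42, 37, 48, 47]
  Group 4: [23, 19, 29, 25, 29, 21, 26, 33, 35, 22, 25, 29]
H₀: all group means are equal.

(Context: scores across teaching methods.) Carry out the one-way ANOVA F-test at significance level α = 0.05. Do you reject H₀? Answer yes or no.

Group means [50.40, 34.82, 42.25, 26.33], grand mean 35.806
SSB = Σnᵢ(x̄ᵢ−x̄)² = 2484.636; SSW = ΣΣ(x−x̄ᵢ)² = 861.003
MSB = 2484.636/3 = 828.2120; MSW = 861.003/32 = 26.9063
F = MSB/MSW = 30.7813
df = (3, 32)
p-value (upper-tail) = 0.00000
At α=0.05: p < α → reject H₀

reject H₀: yes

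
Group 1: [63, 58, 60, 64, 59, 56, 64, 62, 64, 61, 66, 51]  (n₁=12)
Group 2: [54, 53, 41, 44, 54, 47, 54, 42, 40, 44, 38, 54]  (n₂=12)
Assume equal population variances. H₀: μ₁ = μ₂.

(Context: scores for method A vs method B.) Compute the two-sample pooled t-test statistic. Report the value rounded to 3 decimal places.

x̄₁=60.667, s₁=4.207, n₁=12
x̄₂=47.083, s₂=6.331, n₂=12
s_p² = [11·4.207² + 11·6.331²]/22 = 28.8902
SE = √(s_p²·(1/12+1/12)) = 2.1943
t = (60.667−47.083)/2.1943 = 6.1902
df = 22

test statistic = 6.190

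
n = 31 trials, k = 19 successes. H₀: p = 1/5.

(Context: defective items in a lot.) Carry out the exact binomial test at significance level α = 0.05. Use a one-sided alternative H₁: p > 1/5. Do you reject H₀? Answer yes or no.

Exact binomial: n=31, k=19, p₀=1/5=0.2000
P(X≥19) from Σ C(n,i)·p₀^i·(1−p₀)^(n−i)
p-value (one-sided, H₁ greater) = 0.00000
At α=0.05: p < α → reject H₀

reject H₀: yes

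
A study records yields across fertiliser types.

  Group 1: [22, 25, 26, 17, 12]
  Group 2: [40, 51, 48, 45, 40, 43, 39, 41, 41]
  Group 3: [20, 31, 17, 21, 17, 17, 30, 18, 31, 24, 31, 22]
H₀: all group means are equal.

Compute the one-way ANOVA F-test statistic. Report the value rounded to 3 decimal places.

test statistic = 44.409

Group means [20.40, 43.11, 23.25], grand mean 29.577
SSB = Σnᵢ(x̄ᵢ−x̄)² = 2550.007; SSW = ΣΣ(x−x̄ᵢ)² = 660.339
MSB = 2550.007/2 = 1275.0036; MSW = 660.339/23 = 28.7104
F = MSB/MSW = 44.4091
df = (2, 23)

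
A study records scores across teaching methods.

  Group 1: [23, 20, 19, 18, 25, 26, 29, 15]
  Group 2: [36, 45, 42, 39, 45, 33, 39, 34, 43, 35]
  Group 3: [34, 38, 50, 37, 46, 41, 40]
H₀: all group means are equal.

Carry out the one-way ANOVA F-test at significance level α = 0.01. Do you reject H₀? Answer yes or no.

Group means [21.88, 39.10, 40.86], grand mean 34.080
SSB = Σnᵢ(x̄ᵢ−x̄)² = 1765.208; SSW = ΣΣ(x−x̄ᵢ)² = 516.632
MSB = 1765.208/2 = 882.6039; MSW = 516.632/22 = 23.4833
F = MSB/MSW = 37.5844
df = (2, 22)
p-value (upper-tail) = 0.00000
At α=0.01: p < α → reject H₀

reject H₀: yes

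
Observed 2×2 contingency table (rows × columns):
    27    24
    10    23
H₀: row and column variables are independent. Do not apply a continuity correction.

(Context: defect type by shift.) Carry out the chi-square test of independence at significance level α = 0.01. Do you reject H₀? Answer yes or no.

reject H₀: no

Row totals [51, 33], col totals [37, 47], n=84
χ² = (27−22.46)²/22.46 + (24−28.54)²/28.54 + (10−14.54)²/14.54 + (23−18.46)²/18.46 = 4.1663
df = 1
p-value (upper-tail) = 0.04124
At α=0.01: p ≥ α → fail to reject H₀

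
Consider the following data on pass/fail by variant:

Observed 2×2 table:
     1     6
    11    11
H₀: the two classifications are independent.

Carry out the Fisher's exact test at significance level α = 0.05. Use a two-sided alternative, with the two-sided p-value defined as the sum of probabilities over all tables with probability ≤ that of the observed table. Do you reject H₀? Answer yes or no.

Margins: r₁=7, r₂=22, c₁=12, c₂=17, n=29
p_obs = C(7,1)·C(22,11)/C(29,12); sum pmf over tables with pmf ≤ p_obs
p-value (two-sided) = 0.18720
At α=0.05: p ≥ α → fail to reject H₀

reject H₀: no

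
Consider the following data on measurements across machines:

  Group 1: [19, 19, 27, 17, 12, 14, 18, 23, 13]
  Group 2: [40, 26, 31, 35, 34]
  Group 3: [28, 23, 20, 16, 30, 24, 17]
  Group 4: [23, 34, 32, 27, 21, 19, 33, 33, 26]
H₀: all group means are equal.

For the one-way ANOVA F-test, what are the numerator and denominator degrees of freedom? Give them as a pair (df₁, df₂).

degrees of freedom = [3, 26]

k = 4 groups, N = 30 total
df = (k−1, N−k) = (4−1, 30−4) = (3, 26)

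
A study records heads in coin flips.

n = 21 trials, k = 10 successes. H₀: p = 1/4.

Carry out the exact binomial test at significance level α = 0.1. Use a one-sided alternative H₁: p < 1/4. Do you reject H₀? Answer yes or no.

reject H₀: no

Exact binomial: n=21, k=10, p₀=1/4=0.2500
P(X≤10) from Σ C(n,i)·p₀^i·(1−p₀)^(n−i)
p-value (one-sided, H₁ less) = 0.99358
At α=0.1: p ≥ α → fail to reject H₀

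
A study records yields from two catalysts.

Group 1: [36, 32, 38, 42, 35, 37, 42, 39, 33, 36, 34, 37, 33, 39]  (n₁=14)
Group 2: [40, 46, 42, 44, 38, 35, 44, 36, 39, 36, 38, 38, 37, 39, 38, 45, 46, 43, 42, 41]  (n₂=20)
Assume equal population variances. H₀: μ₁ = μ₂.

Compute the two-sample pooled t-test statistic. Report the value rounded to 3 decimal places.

test statistic = -3.182

x̄₁=36.643, s₁=3.153, n₁=14
x̄₂=40.350, s₂=3.468, n₂=20
s_p² = [13·3.153² + 19·3.468²]/32 = 11.1801
SE = √(s_p²·(1/14+1/20)) = 1.1652
t = (36.643−40.350)/1.1652 = -3.1817
df = 32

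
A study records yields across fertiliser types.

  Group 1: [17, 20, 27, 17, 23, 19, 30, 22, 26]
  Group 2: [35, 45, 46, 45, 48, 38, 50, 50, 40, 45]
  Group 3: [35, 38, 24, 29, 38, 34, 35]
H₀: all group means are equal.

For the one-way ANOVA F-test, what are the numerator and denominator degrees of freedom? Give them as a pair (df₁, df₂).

degrees of freedom = [2, 23]

k = 3 groups, N = 26 total
df = (k−1, N−k) = (3−1, 26−3) = (2, 23)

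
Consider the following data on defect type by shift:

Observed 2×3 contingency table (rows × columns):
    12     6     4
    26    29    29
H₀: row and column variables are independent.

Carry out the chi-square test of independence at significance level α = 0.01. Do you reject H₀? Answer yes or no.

reject H₀: no

Row totals [22, 84], col totals [38, 35, 33], n=106
χ² = (12−7.89)²/7.89 + (6−7.26)²/7.26 + (4−6.85)²/6.85 + (26−30.11)²/30.11 + (29−27.74)²/27.74 + (29−26.15)²/26.15 = 4.4801
df = 2
p-value (upper-tail) = 0.10645
At α=0.01: p ≥ α → fail to reject H₀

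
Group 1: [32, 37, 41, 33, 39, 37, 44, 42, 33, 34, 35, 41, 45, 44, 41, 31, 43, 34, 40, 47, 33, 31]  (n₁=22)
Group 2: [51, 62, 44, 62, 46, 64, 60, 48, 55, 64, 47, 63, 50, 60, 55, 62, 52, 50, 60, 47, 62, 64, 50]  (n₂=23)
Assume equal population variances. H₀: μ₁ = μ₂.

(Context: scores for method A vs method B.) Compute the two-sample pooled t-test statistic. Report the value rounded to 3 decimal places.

test statistic = -9.702

x̄₁=38.045, s₁=5.009, n₁=22
x̄₂=55.565, s₂=6.907, n₂=23
s_p² = [21·5.009² + 22·6.907²]/43 = 36.6653
SE = √(s_p²·(1/22+1/23)) = 1.8058
t = (38.045−55.565)/1.8058 = -9.7022
df = 43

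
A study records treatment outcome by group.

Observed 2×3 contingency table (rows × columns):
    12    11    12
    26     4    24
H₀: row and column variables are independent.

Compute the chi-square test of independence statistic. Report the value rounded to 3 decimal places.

Row totals [35, 54], col totals [38, 15, 36], n=89
χ² = (12−14.94)²/14.94 + (11−5.90)²/5.90 + (12−14.16)²/14.16 + (26−23.06)²/23.06 + (4−9.10)²/9.10 + (24−21.84)²/21.84 = 8.7680
df = 2

test statistic = 8.768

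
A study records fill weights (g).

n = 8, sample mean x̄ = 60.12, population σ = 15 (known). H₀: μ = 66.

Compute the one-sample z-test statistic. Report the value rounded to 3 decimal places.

SE = σ/√n = 15/√8 = 5.3033
z = (x̄−μ₀)/SE = (60.12−66)/5.3033 = -1.1087

test statistic = -1.109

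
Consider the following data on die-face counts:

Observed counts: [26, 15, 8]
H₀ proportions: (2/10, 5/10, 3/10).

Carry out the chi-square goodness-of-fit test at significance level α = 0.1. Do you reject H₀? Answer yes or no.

n = 49; E_i = n·p_i = [9.80, 24.50, 14.70]
χ² = (26−9.80)²/9.80 + (15−24.50)²/24.50 + (8−14.70)²/14.70 = 33.5170
df = 2
p-value (upper-tail) = 0.00000
At α=0.1: p < α → reject H₀

reject H₀: yes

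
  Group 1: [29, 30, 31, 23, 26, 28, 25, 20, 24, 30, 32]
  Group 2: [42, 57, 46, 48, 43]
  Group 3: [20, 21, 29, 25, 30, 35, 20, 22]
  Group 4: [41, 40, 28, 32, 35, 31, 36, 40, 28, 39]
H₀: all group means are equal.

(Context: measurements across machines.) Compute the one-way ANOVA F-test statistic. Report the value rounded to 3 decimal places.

test statistic = 25.779

Group means [27.09, 47.20, 25.25, 35.00], grand mean 31.941
SSB = Σnᵢ(x̄ᵢ−x̄)² = 1874.673; SSW = ΣΣ(x−x̄ᵢ)² = 727.209
MSB = 1874.673/3 = 624.8911; MSW = 727.209/30 = 24.2403
F = MSB/MSW = 25.7790
df = (3, 30)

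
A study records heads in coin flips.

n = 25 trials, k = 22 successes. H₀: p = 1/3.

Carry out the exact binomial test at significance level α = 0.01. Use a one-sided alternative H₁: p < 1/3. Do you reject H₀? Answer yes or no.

reject H₀: no

Exact binomial: n=25, k=22, p₀=1/3=0.3333
P(X≤22) from Σ C(n,i)·p₀^i·(1−p₀)^(n−i)
p-value (one-sided, H₁ less) = 1.00000
At α=0.01: p ≥ α → fail to reject H₀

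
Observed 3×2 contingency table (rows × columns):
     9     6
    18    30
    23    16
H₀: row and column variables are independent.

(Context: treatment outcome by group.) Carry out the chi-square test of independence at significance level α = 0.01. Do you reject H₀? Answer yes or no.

reject H₀: no

Row totals [15, 48, 39], col totals [50, 52], n=102
χ² = (9−7.35)²/7.35 + (6−7.65)²/7.65 + (18−23.53)²/23.53 + (30−24.47)²/24.47 + (23−19.12)²/19.12 + (16−19.88)²/19.88 = 4.8190
df = 2
p-value (upper-tail) = 0.08986
At α=0.01: p ≥ α → fail to reject H₀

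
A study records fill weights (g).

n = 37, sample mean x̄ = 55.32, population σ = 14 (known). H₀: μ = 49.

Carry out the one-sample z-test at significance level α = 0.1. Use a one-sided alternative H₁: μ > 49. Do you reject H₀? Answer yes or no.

SE = σ/√n = 14/√37 = 2.3016
z = (x̄−μ₀)/SE = (55.32−49)/2.3016 = 2.7459
p-value (one-sided, H₁ greater) = 0.00302
At α=0.1: p < α → reject H₀

reject H₀: yes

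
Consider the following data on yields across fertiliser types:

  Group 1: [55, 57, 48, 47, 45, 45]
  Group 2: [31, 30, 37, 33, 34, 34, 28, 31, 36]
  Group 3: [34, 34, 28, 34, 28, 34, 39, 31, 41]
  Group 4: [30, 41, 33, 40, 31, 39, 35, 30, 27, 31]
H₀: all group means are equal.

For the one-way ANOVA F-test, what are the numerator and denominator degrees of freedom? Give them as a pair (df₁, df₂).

degrees of freedom = [3, 30]

k = 4 groups, N = 34 total
df = (k−1, N−k) = (4−1, 34−4) = (3, 30)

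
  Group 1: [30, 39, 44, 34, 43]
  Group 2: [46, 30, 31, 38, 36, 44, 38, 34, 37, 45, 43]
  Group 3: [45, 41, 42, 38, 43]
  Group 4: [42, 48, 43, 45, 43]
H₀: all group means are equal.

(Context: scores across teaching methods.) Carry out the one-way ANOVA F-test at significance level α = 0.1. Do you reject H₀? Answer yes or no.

Group means [38.00, 38.36, 41.80, 44.20], grand mean 40.077
SSB = Σnᵢ(x̄ᵢ−x̄)² = 153.701; SSW = ΣΣ(x−x̄ᵢ)² = 498.145
MSB = 153.701/3 = 51.2336; MSW = 498.145/22 = 22.6430
F = MSB/MSW = 2.2627
df = (3, 22)
p-value (upper-tail) = 0.10944
At α=0.1: p ≥ α → fail to reject H₀

reject H₀: no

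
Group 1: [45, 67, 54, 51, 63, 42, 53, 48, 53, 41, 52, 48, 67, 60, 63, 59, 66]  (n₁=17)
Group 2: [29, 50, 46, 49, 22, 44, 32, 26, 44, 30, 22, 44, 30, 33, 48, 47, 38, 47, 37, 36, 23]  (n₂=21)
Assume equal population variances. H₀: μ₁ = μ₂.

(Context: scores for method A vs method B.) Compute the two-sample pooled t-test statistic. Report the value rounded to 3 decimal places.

test statistic = 5.976

x̄₁=54.824, s₁=8.568, n₁=17
x̄₂=37.000, s₂=9.576, n₂=21
s_p² = [16·8.568² + 20·9.576²]/36 = 83.5686
SE = √(s_p²·(1/17+1/21)) = 2.9825
t = (54.824−37.000)/2.9825 = 5.9761
df = 36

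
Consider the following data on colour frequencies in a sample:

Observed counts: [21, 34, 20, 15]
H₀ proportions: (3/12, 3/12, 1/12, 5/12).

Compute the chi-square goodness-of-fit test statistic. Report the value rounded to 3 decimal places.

test statistic = 40.311

n = 90; E_i = n·p_i = [22.50, 22.50, 7.50, 37.50]
χ² = (21−22.50)²/22.50 + (34−22.50)²/22.50 + (20−7.50)²/7.50 + (15−37.50)²/37.50 = 40.3111
df = 3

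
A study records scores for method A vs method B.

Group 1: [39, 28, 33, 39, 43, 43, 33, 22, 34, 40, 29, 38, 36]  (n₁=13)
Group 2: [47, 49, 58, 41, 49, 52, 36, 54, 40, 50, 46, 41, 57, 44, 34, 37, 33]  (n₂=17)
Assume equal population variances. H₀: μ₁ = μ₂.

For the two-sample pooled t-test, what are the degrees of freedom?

df = n₁ + n₂ − 2 = 13 + 17 − 2 = 28

degrees of freedom = 28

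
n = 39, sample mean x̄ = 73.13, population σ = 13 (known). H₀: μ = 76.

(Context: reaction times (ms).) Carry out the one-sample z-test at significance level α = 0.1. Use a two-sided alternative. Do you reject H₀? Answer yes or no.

SE = σ/√n = 13/√39 = 2.0817
z = (x̄−μ₀)/SE = (73.13−76)/2.0817 = -1.3787
p-value (two-sided) = 0.16799
At α=0.1: p ≥ α → fail to reject H₀

reject H₀: no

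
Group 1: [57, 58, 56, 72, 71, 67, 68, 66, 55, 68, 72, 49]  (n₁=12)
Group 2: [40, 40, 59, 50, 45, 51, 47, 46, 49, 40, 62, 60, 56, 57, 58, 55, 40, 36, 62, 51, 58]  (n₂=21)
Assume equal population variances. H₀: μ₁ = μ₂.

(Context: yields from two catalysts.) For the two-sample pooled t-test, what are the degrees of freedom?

degrees of freedom = 31

df = n₁ + n₂ − 2 = 12 + 21 − 2 = 31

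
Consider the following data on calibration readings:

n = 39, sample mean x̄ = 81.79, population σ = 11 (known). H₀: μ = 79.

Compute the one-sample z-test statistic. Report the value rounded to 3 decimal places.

test statistic = 1.584

SE = σ/√n = 11/√39 = 1.7614
z = (x̄−μ₀)/SE = (81.79−79)/1.7614 = 1.5840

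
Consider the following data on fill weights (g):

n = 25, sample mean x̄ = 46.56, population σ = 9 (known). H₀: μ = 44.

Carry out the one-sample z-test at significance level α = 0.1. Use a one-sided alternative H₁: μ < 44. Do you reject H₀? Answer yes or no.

reject H₀: no

SE = σ/√n = 9/√25 = 1.8000
z = (x̄−μ₀)/SE = (46.56−44)/1.8000 = 1.4222
p-value (one-sided, H₁ less) = 0.92252
At α=0.1: p ≥ α → fail to reject H₀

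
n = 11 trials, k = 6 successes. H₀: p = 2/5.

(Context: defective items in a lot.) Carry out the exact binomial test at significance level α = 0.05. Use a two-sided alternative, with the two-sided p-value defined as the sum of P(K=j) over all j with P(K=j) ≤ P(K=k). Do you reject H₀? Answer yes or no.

Exact binomial: n=11, k=6, p₀=2/5=0.4000
P(X=j) = C(n,j)·p₀^j·(1−p₀)^(n−j); p = Σ P(X=j) over j with P(X=j) ≤ P(X=6)
p-value (two-sided) = 0.36542
At α=0.05: p ≥ α → fail to reject H₀

reject H₀: no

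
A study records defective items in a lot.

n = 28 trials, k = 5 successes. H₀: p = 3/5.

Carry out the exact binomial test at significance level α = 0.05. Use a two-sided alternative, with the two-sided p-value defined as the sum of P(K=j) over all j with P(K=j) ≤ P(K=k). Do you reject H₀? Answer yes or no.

Exact binomial: n=28, k=5, p₀=3/5=0.6000
P(X=j) = C(n,j)·p₀^j·(1−p₀)^(n−j); p = Σ P(X=j) over j with P(X=j) ≤ P(X=5)
p-value (two-sided) = 0.00001
At α=0.05: p < α → reject H₀

reject H₀: yes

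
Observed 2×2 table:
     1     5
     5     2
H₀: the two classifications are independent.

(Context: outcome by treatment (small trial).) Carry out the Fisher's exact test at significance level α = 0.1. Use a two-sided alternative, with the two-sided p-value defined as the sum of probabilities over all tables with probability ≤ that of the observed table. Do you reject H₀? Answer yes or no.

Margins: r₁=6, r₂=7, c₁=6, c₂=7, n=13
p_obs = C(6,1)·C(7,5)/C(13,6); sum pmf over tables with pmf ≤ p_obs
p-value (two-sided) = 0.10256
At α=0.1: p ≥ α → fail to reject H₀

reject H₀: no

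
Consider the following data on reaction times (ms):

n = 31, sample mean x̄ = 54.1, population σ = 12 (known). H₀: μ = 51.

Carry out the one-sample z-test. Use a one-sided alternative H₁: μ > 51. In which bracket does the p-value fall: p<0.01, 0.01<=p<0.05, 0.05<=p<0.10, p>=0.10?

p-value bracket: 0.05<=p<0.10

SE = σ/√n = 12/√31 = 2.1553
z = (x̄−μ₀)/SE = (54.1−51)/2.1553 = 1.4383
p-value (one-sided, H₁ greater) = 0.07517
→ bracket: 0.05<=p<0.10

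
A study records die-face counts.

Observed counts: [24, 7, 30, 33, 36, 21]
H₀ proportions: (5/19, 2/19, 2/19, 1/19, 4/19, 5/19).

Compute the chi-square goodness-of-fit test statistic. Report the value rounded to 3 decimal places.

test statistic = 112.093

n = 151; E_i = n·p_i = [39.74, 15.89, 15.89, 7.95, 31.79, 39.74]
χ² = (24−39.74)²/39.74 + (7−15.89)²/15.89 + (30−15.89)²/15.89 + (33−7.95)²/7.95 + (36−31.79)²/31.79 + (21−39.74)²/39.74 = 112.0934
df = 5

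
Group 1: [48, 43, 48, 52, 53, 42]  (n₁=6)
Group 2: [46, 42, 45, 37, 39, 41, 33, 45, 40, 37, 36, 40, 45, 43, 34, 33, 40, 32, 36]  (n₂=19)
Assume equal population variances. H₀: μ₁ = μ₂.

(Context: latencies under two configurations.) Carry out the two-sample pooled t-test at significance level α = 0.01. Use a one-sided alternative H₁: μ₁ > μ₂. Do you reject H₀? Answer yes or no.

x̄₁=47.667, s₁=4.502, n₁=6
x̄₂=39.158, s₂=4.475, n₂=19
s_p² = [5·4.502² + 18·4.475²]/23 = 20.0809
SE = √(s_p²·(1/6+1/19)) = 2.0985
t = (47.667−39.158)/2.0985 = 4.0547
df = 23
p-value (one-sided, H₁ greater) = 0.00025
At α=0.01: p < α → reject H₀

reject H₀: yes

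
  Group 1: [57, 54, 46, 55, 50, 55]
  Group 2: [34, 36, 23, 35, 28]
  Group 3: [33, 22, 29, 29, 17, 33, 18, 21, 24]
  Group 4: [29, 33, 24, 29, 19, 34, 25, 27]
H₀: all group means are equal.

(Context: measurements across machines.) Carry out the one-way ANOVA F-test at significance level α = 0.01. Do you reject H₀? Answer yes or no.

reject H₀: yes

Group means [52.83, 31.20, 25.11, 27.50], grand mean 32.821
SSB = Σnᵢ(x̄ᵢ−x̄)² = 3177.585; SSW = ΣΣ(x−x̄ᵢ)² = 672.522
MSB = 3177.585/3 = 1059.1950; MSW = 672.522/24 = 28.0218
F = MSB/MSW = 37.7990
df = (3, 24)
p-value (upper-tail) = 0.00000
At α=0.01: p < α → reject H₀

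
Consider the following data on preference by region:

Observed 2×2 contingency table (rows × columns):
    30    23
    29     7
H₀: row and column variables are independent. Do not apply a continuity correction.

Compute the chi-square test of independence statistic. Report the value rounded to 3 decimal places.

Row totals [53, 36], col totals [59, 30], n=89
χ² = (30−35.13)²/35.13 + (23−17.87)²/17.87 + (29−23.87)²/23.87 + (7−12.13)²/12.13 = 5.5039
df = 1

test statistic = 5.504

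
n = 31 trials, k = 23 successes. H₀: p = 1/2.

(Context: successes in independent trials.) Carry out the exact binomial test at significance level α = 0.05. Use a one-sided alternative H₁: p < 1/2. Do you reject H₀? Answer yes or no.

Exact binomial: n=31, k=23, p₀=1/2=0.5000
P(X≤23) from Σ C(n,i)·p₀^i·(1−p₀)^(n−i)
p-value (one-sided, H₁ less) = 0.99834
At α=0.05: p ≥ α → fail to reject H₀

reject H₀: no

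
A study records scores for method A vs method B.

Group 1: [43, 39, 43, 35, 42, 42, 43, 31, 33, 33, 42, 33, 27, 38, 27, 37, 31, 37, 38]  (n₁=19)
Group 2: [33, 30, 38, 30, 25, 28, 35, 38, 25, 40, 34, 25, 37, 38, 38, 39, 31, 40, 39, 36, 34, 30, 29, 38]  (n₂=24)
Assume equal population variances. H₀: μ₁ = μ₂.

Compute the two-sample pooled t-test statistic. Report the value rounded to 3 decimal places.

x̄₁=36.526, s₁=5.316, n₁=19
x̄₂=33.750, s₂=5.007, n₂=24
s_p² = [18·5.316² + 23·5.007²]/41 = 26.4692
SE = √(s_p²·(1/19+1/24)) = 1.5799
t = (36.526−33.750)/1.5799 = 1.7573
df = 41

test statistic = 1.757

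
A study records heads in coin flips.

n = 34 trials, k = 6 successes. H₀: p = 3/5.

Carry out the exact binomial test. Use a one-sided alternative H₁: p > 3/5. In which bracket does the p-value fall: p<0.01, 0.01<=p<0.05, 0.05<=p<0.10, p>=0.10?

p-value bracket: p>=0.10

Exact binomial: n=34, k=6, p₀=3/5=0.6000
P(X≥6) from Σ C(n,i)·p₀^i·(1−p₀)^(n−i)
p-value (one-sided, H₁ greater) = 1.00000
→ bracket: p>=0.10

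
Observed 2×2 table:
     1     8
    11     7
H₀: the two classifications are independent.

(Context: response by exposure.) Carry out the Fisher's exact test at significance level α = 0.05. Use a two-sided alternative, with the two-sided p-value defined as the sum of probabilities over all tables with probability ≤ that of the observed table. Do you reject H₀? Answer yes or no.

Margins: r₁=9, r₂=18, c₁=12, c₂=15, n=27
p_obs = C(9,1)·C(18,11)/C(27,12); sum pmf over tables with pmf ≤ p_obs
p-value (two-sided) = 0.01918
At α=0.05: p < α → reject H₀

reject H₀: yes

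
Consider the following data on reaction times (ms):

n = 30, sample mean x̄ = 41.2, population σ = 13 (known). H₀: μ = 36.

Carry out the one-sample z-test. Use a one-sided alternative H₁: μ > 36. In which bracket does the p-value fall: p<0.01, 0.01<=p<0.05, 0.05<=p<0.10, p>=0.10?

SE = σ/√n = 13/√30 = 2.3735
z = (x̄−μ₀)/SE = (41.2−36)/2.3735 = 2.1909
p-value (one-sided, H₁ greater) = 0.01423
→ bracket: 0.01<=p<0.05

p-value bracket: 0.01<=p<0.05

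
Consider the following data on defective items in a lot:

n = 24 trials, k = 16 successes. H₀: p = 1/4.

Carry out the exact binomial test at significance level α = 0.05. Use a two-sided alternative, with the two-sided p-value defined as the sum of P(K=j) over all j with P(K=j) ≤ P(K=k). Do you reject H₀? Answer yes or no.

reject H₀: yes

Exact binomial: n=24, k=16, p₀=1/4=0.2500
P(X=j) = C(n,j)·p₀^j·(1−p₀)^(n−j); p = Σ P(X=j) over j with P(X=j) ≤ P(X=16)
p-value (two-sided) = 0.00002
At α=0.05: p < α → reject H₀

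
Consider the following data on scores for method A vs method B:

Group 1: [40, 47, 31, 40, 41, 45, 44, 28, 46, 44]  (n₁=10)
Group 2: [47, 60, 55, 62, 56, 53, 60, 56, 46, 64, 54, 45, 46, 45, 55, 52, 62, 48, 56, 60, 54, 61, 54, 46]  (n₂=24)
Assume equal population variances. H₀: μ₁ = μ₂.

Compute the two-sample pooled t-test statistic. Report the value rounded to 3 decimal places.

test statistic = -5.814

x̄₁=40.600, s₁=6.363, n₁=10
x̄₂=54.042, s₂=6.054, n₂=24
s_p² = [9·6.363² + 23·6.054²]/32 = 37.7299
SE = √(s_p²·(1/10+1/24)) = 2.3119
t = (40.600−54.042)/2.3119 = -5.8140
df = 32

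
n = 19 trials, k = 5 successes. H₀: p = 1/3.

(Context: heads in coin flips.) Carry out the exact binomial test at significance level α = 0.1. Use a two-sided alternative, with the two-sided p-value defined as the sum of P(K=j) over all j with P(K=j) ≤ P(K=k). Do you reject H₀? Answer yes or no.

Exact binomial: n=19, k=5, p₀=1/3=0.3333
P(X=j) = C(n,j)·p₀^j·(1−p₀)^(n−j); p = Σ P(X=j) over j with P(X=j) ≤ P(X=5)
p-value (two-sided) = 0.63119
At α=0.1: p ≥ α → fail to reject H₀

reject H₀: no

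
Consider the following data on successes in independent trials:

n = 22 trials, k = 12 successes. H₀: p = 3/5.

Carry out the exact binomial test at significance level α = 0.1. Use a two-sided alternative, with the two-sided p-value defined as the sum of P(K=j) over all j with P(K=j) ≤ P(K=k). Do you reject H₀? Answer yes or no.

Exact binomial: n=22, k=12, p₀=3/5=0.6000
P(X=j) = C(n,j)·p₀^j·(1−p₀)^(n−j); p = Σ P(X=j) over j with P(X=j) ≤ P(X=12)
p-value (two-sided) = 0.66547
At α=0.1: p ≥ α → fail to reject H₀

reject H₀: no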